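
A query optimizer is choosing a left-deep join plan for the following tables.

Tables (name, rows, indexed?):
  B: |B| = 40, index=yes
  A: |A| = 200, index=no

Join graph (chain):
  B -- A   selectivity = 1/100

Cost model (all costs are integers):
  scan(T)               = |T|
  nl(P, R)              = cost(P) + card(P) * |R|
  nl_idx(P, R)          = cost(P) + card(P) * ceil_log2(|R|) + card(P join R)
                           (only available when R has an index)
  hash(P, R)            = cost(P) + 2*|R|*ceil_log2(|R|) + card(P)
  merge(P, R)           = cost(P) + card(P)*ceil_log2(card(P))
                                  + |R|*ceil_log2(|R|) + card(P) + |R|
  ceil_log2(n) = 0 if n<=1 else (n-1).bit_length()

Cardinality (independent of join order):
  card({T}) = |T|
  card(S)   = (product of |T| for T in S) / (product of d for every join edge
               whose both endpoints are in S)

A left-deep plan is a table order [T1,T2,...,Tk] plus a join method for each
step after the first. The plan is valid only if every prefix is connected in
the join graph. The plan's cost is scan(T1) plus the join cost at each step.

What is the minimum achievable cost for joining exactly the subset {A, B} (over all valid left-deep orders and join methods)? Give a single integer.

Selinger DP over subsets of {A,B}:
  {B}: scan cost=40, card=40
  {A}: scan cost=200, card=200
  {AB}: card=80; try (B,hash)→880, (B,nl_idx)→1480, (A,merge)→2120, (B,merge)→2280, (A,hash)→3280, (A,nl)→8040 …(+1); best=880 via (B,hash)

880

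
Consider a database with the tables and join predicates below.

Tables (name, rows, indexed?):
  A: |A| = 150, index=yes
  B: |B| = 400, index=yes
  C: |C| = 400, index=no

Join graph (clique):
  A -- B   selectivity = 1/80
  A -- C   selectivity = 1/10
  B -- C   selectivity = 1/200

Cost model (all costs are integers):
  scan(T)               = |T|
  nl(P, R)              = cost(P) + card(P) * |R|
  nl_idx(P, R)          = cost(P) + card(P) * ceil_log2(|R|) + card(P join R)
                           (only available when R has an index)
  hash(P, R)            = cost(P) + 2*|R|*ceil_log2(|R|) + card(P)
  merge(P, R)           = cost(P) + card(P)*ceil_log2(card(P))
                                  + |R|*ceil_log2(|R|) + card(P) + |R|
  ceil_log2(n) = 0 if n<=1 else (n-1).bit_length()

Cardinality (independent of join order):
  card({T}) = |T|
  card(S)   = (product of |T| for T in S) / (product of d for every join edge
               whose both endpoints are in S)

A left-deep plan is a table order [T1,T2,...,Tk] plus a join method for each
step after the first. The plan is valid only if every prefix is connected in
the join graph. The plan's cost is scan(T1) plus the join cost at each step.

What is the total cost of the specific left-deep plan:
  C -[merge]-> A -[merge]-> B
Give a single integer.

step 1: scan C: cost=400, card=400
step 2: join A via merge
    card(P join A) = 400*150/(10) = 6000
    cost = 400 + 400*9 + 150*8 + 400 + 150 = 5750
step 3: join B via merge
    card(P join B) = 6000*400/(80*200) = 150
    cost = 5750 + 6000*13 + 400*9 + 6000 + 400 = 93750

93750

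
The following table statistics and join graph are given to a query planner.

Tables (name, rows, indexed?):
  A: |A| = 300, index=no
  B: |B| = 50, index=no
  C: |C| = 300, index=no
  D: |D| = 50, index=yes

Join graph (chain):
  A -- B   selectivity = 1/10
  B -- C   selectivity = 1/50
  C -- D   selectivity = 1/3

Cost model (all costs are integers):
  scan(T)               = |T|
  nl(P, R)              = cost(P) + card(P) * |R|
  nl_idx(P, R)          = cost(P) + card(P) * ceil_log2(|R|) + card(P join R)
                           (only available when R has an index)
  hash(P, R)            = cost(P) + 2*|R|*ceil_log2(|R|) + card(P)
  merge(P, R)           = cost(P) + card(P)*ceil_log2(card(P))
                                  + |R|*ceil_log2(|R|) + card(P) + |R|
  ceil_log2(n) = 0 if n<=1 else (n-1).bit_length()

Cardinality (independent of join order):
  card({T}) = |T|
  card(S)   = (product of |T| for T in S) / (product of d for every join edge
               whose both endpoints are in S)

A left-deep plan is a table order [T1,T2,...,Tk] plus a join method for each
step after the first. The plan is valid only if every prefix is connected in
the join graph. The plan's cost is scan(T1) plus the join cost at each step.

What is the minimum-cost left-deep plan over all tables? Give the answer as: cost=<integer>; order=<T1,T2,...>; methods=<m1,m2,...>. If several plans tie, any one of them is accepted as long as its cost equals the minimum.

cost=12500; order=C,B,D,A; methods=hash,hash,hash

Selinger DP (subsets sized 1..n):
  {A}: scan cost=300, card=300
  {B}: scan cost=50, card=50
  {C}: scan cost=300, card=300
  {D}: scan cost=50, card=50
  {AB}: card=1500; try (B,hash)→1200, (A,merge)→3400, (B,merge)→3650, (A,hash)→5500, (A,nl)→15050, (B,nl)→15300; best=1200 via (B,hash)
  {BC}: card=300; try (B,hash)→1200, (C,merge)→3400, (B,merge)→3650, (C,hash)→5500, (C,nl)→15050, (B,nl)→15300; best=1200 via (B,hash)
  {CD}: card=5000; try (D,hash)→1200, (C,merge)→3400, (D,merge)→3650, (C,hash)→5500, (D,nl_idx)→7100, (C,nl)→15050 …(+1); best=1200 via (D,hash)
  {ABC}: card=9000; try (A,hash)→6900, (A,merge)→7200, (C,hash)→8100, (C,merge)→22200, (A,nl)→91200, (C,nl)→451200; best=6900 via (A,hash)
  {BCD}: card=5000; try (D,hash)→2100, (D,merge)→4550, (B,hash)→6800, (D,nl_idx)→8000, (D,nl)→16200, (B,merge)→71550 …(+1); best=2100 via (D,hash)
  {ABCD}: card=150000; try (A,hash)→12500, (D,hash)→16500, (A,merge)→75100, (D,merge)→142250, (D,nl_idx)→210900, (D,nl)→456900 …(+1); best=12500 via (A,hash)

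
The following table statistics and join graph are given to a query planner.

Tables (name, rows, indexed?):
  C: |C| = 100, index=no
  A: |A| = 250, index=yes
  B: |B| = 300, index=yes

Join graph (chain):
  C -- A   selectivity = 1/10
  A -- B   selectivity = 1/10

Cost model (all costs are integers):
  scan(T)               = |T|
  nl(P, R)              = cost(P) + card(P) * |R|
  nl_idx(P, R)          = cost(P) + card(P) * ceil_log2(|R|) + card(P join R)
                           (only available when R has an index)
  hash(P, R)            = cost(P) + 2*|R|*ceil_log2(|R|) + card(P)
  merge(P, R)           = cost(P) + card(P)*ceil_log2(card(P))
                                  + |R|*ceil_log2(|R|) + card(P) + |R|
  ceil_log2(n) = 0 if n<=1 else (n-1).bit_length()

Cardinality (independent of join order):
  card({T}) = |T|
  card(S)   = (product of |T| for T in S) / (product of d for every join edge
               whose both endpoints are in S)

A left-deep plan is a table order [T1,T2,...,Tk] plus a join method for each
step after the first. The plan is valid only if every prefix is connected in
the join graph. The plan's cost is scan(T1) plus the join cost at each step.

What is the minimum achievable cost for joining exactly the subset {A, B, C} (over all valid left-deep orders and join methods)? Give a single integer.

9800

Selinger DP over subsets of {A,B,C}:
  {C}: scan cost=100, card=100
  {A}: scan cost=250, card=250
  {B}: scan cost=300, card=300
  {AC}: card=2500; try (C,hash)→1900, (A,merge)→3150, (C,merge)→3300, (A,nl_idx)→3400, (A,hash)→4200, (A,nl)→25100 …(+1); best=1900 via (C,hash)
  {AB}: card=7500; try (A,hash)→4600, (B,merge)→5500, (A,merge)→5550, (B,hash)→5900, (B,nl_idx)→10000, (A,nl_idx)→10200 …(+2); best=4600 via (A,hash)
  {ABC}: card=75000; try (B,hash)→9800, (C,hash)→13500, (B,merge)→37400, (B,nl_idx)→99400, (C,merge)→110400, (B,nl)→751900 …(+1); best=9800 via (B,hash)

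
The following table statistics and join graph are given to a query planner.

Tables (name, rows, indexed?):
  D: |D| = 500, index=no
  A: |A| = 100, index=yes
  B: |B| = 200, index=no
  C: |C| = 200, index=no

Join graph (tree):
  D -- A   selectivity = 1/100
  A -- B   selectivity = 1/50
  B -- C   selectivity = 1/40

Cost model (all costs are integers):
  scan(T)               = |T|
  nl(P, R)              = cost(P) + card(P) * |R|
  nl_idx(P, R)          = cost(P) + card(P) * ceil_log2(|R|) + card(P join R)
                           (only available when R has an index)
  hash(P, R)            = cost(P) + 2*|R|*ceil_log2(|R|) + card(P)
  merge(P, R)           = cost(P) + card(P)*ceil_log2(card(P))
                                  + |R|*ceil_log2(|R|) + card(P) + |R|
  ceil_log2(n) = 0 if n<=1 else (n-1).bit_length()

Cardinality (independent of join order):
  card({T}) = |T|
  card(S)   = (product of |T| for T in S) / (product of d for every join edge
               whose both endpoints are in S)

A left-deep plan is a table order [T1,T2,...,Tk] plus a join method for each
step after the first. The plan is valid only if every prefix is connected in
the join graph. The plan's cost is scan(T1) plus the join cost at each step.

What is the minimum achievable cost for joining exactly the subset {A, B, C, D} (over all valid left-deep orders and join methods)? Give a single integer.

11300

Selinger DP over subsets of {A,B,C,D}:
  {D}: scan cost=500, card=500
  {A}: scan cost=100, card=100
  {B}: scan cost=200, card=200
  {C}: scan cost=200, card=200
  {AD}: card=500; try (A,hash)→2400, (A,nl_idx)→4500, (D,merge)→5900, (A,merge)→6300, (D,hash)→9200, (D,nl)→50100 …(+1); best=2400 via (A,hash)
  {AB}: card=400; try (A,hash)→1800, (A,nl_idx)→2000, (B,merge)→2700, (A,merge)→2800, (B,hash)→3400, (B,nl)→20100 …(+1); best=1800 via (A,hash)
  {BC}: card=1000; try (C,hash)→3600, (B,hash)→3600, (C,merge)→3800, (B,merge)→3800, (C,nl)→40200, (B,nl)→40200; best=3600 via (C,hash)
  {ABD}: card=2000; try (B,hash)→6100, (B,merge)→9200, (D,merge)→10800, (D,hash)→11200, (B,nl)→102400, (D,nl)→201800; best=6100 via (B,hash)
  {ABC}: card=2000; try (C,hash)→5400, (A,hash)→6000, (C,merge)→7600, (A,nl_idx)→12600, (A,merge)→15400, (C,nl)→81800 …(+1); best=5400 via (C,hash)
  {ABCD}: card=10000; try (C,hash)→11300, (D,hash)→16400, (C,merge)→31900, (D,merge)→34400, (C,nl)→406100, (D,nl)→1005400; best=11300 via (C,hash)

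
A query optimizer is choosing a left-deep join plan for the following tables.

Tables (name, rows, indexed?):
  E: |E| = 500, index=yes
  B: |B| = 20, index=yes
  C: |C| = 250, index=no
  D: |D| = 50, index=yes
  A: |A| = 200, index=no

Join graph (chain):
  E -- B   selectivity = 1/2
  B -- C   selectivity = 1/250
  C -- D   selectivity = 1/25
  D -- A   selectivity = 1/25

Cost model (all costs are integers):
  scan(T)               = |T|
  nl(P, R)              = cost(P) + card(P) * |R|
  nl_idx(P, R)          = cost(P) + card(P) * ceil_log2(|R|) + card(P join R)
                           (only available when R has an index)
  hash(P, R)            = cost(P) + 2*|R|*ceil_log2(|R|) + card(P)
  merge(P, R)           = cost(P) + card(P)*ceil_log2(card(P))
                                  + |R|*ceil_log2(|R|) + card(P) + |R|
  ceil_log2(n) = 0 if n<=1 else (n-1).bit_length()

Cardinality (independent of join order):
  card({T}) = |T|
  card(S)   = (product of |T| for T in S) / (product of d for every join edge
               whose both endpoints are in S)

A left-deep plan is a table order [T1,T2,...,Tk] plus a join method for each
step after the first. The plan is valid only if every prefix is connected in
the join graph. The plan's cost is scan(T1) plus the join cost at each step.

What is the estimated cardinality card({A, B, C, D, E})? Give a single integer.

Tables in S: A(200), B(20), C(250), D(50), E(500)
Edges inside S: E-B(d=2), B-C(d=250), C-D(d=25), D-A(d=25)
numerator = 200 * 20 * 250 * 50 * 500 = 25000000000
denominator = 2 * 250 * 25 * 25 = 312500
card(S) = 25000000000 / 312500 = 80000

80000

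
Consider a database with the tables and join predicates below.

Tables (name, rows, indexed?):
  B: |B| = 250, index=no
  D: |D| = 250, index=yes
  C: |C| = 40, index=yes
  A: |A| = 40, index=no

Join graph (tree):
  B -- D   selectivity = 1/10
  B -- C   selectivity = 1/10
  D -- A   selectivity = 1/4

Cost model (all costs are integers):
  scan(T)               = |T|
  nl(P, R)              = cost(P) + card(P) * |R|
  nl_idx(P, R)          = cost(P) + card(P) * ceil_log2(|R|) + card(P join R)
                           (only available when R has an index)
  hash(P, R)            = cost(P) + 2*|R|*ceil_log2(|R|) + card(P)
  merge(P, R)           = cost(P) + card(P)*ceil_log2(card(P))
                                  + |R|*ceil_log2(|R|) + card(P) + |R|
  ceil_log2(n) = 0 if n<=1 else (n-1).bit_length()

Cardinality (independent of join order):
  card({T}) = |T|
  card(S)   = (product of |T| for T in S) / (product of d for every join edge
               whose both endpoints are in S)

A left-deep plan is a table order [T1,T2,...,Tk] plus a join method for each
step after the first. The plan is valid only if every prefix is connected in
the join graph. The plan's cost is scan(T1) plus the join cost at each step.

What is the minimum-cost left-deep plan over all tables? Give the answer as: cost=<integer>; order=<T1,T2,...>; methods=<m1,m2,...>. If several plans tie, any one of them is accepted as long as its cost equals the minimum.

cost=31460; order=B,C,D,A; methods=hash,hash,hash

Selinger DP (subsets sized 1..n):
  {B}: scan cost=250, card=250
  {D}: scan cost=250, card=250
  {C}: scan cost=40, card=40
  {A}: scan cost=40, card=40
  {BD}: card=6250; try (D,hash)→4500, (B,hash)→4500, (D,merge)→4750, (B,merge)→4750, (D,nl_idx)→8500, (D,nl)→62750 …(+1); best=4500 via (D,hash)
  {BC}: card=1000; try (C,hash)→980, (B,merge)→2570, (C,nl_idx)→2750, (C,merge)→2780, (B,hash)→4080, (B,nl)→10040 …(+1); best=980 via (C,hash)
  {AD}: card=2500; try (A,hash)→980, (D,merge)→2570, (A,merge)→2780, (D,nl_idx)→2860, (D,hash)→4080, (D,nl)→10040 …(+1); best=980 via (A,hash)
  {BCD}: card=25000; try (D,hash)→5980, (C,hash)→11230, (D,merge)→14230, (D,nl_idx)→33980, (C,nl_idx)→67000, (C,merge)→92280 …(+2); best=5980 via (D,hash)
  {ABD}: card=62500; try (B,hash)→7480, (A,hash)→11230, (B,merge)→35730, (A,merge)→92280, (A,nl)→254500, (B,nl)→625980; best=7480 via (B,hash)
  {ABCD}: card=250000; try (A,hash)→31460, (C,hash)→70460, (A,merge)→406260, (C,nl_idx)→632480, (A,nl)→1005980, (C,merge)→1070260 …(+1); best=31460 via (A,hash)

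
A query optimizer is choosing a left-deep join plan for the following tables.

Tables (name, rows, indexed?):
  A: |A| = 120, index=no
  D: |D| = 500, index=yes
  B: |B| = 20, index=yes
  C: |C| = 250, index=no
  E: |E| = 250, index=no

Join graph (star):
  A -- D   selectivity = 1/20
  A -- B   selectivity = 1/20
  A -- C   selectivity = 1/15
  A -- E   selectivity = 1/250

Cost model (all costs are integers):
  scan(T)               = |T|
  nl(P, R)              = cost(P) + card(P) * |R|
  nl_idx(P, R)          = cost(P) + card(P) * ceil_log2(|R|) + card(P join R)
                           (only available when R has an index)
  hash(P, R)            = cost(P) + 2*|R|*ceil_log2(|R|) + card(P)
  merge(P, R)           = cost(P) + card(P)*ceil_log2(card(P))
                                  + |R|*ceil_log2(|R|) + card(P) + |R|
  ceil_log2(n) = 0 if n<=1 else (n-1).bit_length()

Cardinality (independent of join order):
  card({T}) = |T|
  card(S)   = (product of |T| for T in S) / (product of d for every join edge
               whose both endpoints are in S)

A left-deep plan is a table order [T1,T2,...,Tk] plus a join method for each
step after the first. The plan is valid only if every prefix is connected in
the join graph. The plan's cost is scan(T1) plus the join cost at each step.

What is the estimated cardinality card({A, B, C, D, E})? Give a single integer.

Tables in S: A(120), B(20), C(250), D(500), E(250)
Edges inside S: A-D(d=20), A-B(d=20), A-C(d=15), A-E(d=250)
numerator = 120 * 20 * 250 * 500 * 250 = 75000000000
denominator = 20 * 20 * 15 * 250 = 1500000
card(S) = 75000000000 / 1500000 = 50000

50000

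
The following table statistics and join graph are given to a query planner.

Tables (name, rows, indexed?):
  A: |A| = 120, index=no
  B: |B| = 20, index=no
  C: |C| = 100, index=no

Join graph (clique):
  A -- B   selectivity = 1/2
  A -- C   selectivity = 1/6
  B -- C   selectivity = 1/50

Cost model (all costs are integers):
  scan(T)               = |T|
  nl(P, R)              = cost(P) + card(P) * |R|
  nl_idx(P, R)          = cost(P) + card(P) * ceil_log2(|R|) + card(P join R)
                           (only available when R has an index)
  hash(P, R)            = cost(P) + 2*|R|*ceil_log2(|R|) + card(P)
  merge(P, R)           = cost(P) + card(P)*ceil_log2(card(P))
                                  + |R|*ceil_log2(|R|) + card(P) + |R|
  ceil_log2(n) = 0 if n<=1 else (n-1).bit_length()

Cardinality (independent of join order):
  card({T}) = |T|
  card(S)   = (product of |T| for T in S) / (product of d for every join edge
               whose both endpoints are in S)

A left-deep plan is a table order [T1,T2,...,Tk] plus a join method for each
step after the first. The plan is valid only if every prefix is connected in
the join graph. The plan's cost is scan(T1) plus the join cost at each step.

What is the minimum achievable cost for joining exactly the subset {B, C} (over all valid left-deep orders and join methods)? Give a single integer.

400

Selinger DP over subsets of {B,C}:
  {B}: scan cost=20, card=20
  {C}: scan cost=100, card=100
  {BC}: card=40; try (B,hash)→400, (C,merge)→940, (B,merge)→1020, (C,hash)→1440, (C,nl)→2020, (B,nl)→2100; best=400 via (B,hash)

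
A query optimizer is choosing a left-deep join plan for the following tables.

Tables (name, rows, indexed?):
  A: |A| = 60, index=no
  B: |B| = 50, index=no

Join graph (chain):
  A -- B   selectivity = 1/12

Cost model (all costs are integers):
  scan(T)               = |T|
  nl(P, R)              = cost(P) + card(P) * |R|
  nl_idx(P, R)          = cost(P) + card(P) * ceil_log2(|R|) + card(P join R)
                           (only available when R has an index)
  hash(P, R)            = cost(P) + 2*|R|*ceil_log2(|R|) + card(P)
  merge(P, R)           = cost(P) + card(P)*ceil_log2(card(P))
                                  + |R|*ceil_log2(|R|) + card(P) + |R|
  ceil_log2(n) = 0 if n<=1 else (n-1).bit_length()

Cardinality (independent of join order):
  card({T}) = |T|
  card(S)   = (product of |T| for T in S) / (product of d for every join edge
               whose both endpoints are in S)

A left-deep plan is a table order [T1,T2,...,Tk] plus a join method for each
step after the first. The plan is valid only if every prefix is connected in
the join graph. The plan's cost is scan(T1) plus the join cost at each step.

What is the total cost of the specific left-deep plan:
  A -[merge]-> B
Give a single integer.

830

step 1: scan A: cost=60, card=60
step 2: join B via merge
    card(P join B) = 60*50/(12) = 250
    cost = 60 + 60*6 + 50*6 + 60 + 50 = 830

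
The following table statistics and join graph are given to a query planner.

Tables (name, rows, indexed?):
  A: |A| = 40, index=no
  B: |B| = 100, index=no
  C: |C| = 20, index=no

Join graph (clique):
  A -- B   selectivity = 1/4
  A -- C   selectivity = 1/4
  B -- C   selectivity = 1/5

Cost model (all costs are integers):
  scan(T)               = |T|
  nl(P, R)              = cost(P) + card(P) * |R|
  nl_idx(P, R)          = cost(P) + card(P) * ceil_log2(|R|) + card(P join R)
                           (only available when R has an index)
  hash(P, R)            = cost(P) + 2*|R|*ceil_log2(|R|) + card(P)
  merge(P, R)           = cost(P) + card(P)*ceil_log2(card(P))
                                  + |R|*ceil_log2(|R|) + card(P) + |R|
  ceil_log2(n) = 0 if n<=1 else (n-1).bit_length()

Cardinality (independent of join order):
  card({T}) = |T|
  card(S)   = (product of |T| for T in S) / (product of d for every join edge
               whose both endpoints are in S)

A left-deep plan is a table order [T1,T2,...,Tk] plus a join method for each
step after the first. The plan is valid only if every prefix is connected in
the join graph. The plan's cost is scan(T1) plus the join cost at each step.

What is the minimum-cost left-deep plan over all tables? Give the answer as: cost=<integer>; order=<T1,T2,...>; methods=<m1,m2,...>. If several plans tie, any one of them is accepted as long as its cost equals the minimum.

cost=1280; order=B,C,A; methods=hash,hash

Selinger DP (subsets sized 1..n):
  {A}: scan cost=40, card=40
  {B}: scan cost=100, card=100
  {C}: scan cost=20, card=20
  {AB}: card=1000; try (A,hash)→680, (B,merge)→1120, (A,merge)→1180, (B,hash)→1480, (B,nl)→4040, (A,nl)→4100; best=680 via (A,hash)
  {AC}: card=200; try (C,hash)→280, (A,merge)→420, (C,merge)→440, (A,hash)→520, (A,nl)→820, (C,nl)→840; best=280 via (C,hash)
  {BC}: card=400; try (C,hash)→400, (B,merge)→940, (C,merge)→1020, (B,hash)→1440, (B,nl)→2020, (C,nl)→2100; best=400 via (C,hash)
  {ABC}: card=1000; try (A,hash)→1280, (C,hash)→1880, (B,hash)→1880, (B,merge)→2880, (A,merge)→4680, (C,merge)→11800 …(+3); best=1280 via (A,hash)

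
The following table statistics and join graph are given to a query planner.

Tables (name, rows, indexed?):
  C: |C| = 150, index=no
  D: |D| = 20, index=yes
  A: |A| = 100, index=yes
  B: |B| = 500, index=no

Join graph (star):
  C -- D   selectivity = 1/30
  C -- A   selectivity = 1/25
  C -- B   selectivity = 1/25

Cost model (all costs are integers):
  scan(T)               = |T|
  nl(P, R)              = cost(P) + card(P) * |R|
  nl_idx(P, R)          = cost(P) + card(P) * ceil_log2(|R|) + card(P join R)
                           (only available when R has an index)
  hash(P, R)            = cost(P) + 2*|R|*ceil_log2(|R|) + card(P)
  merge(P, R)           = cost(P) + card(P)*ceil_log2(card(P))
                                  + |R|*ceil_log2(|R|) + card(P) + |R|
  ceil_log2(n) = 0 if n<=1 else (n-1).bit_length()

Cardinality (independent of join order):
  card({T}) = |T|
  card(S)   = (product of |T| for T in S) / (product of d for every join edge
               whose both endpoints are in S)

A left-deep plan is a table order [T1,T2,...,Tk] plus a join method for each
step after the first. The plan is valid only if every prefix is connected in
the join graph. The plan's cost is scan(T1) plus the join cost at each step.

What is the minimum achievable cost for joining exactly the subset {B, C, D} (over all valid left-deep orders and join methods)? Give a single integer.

6300

Selinger DP over subsets of {B,C,D}:
  {C}: scan cost=150, card=150
  {D}: scan cost=20, card=20
  {B}: scan cost=500, card=500
  {CD}: card=100; try (D,hash)→500, (D,nl_idx)→1000, (C,merge)→1490, (D,merge)→1620, (C,hash)→2440, (C,nl)→3020 …(+1); best=500 via (D,hash)
  {BC}: card=3000; try (C,hash)→3400, (B,merge)→6500, (C,merge)→6850, (B,hash)→9300, (B,nl)→75150, (C,nl)→75500; best=3400 via (C,hash)
  {BCD}: card=2000; try (B,merge)→6300, (D,hash)→6600, (B,hash)→9600, (D,nl_idx)→20400, (D,merge)→42520, (B,nl)→50500 …(+1); best=6300 via (B,merge)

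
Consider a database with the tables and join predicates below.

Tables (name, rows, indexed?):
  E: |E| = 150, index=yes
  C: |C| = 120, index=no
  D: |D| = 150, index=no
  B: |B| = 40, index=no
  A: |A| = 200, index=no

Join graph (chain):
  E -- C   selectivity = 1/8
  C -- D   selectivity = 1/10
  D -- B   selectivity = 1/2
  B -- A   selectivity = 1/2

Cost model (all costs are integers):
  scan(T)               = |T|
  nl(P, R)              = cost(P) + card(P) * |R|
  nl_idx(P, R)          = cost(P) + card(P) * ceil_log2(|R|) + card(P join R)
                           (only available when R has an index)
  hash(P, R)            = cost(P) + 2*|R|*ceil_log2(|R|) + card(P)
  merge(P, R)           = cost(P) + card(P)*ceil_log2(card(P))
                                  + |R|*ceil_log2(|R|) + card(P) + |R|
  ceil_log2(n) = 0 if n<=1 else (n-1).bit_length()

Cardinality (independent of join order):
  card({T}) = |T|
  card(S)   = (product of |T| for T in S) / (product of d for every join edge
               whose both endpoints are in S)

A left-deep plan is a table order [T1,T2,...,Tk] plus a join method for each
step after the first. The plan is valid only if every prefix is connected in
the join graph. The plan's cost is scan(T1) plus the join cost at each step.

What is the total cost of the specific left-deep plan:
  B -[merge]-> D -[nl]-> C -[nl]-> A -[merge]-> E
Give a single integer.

90363020

step 1: scan B: cost=40, card=40
step 2: join D via merge
    card(P join D) = 40*150/(2) = 3000
    cost = 40 + 40*6 + 150*8 + 40 + 150 = 1670
step 3: join C via nl
    card(P join C) = 3000*120/(10) = 36000
    cost = 1670 + 3000*120 = 361670
step 4: join A via nl
    card(P join A) = 36000*200/(2) = 3600000
    cost = 361670 + 36000*200 = 7561670
step 5: join E via merge
    card(P join E) = 3600000*150/(8) = 67500000
    cost = 7561670 + 3600000*22 + 150*8 + 3600000 + 150 = 90363020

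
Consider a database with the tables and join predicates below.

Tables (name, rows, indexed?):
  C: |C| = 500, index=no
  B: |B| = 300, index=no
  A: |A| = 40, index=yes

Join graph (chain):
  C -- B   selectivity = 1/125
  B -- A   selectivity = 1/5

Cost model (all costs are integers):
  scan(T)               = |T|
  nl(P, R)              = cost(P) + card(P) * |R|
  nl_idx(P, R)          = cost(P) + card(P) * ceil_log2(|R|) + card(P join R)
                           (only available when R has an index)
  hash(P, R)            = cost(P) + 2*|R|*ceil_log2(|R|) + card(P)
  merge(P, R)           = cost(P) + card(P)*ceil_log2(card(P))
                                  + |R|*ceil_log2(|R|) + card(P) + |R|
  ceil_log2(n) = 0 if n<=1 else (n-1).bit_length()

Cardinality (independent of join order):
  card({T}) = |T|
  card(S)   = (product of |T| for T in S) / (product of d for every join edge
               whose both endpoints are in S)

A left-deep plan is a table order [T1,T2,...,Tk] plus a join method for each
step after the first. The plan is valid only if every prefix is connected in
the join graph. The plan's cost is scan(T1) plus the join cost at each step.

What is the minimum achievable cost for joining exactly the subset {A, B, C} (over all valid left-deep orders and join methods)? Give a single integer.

Selinger DP over subsets of {A,B,C}:
  {C}: scan cost=500, card=500
  {B}: scan cost=300, card=300
  {A}: scan cost=40, card=40
  {BC}: card=1200; try (B,hash)→6400, (C,merge)→8300, (B,merge)→8500, (C,hash)→9600, (C,nl)→150300, (B,nl)→150500; best=6400 via (B,hash)
  {AB}: card=2400; try (A,hash)→1080, (B,merge)→3320, (A,merge)→3580, (A,nl_idx)→4500, (B,hash)→5480, (B,nl)→12040 …(+1); best=1080 via (A,hash)
  {ABC}: card=9600; try (A,hash)→8080, (C,hash)→12480, (A,merge)→21080, (A,nl_idx)→23200, (C,merge)→37280, (A,nl)→54400 …(+1); best=8080 via (A,hash)

8080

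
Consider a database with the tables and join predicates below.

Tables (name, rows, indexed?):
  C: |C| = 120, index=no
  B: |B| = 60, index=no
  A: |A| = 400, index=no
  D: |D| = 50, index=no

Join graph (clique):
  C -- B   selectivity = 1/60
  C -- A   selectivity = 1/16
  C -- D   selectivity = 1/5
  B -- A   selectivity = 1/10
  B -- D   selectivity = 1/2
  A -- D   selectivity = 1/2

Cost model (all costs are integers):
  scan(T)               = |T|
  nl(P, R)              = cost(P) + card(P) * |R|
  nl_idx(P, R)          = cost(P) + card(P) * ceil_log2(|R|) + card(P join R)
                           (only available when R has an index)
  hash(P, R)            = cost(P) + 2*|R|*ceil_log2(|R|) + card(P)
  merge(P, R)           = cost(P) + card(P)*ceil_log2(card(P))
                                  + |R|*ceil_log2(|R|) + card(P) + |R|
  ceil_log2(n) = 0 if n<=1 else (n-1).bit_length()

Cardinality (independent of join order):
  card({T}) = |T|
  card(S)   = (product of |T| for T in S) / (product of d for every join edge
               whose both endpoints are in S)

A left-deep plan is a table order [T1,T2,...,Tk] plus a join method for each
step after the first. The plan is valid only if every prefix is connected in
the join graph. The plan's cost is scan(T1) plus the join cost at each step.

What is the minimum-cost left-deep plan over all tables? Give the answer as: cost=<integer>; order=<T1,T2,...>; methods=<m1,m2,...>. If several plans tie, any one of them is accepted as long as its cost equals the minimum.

cost=6500; order=A,B,C,D; methods=hash,hash,hash

Selinger DP (subsets sized 1..n):
  {C}: scan cost=120, card=120
  {B}: scan cost=60, card=60
  {A}: scan cost=400, card=400
  {D}: scan cost=50, card=50
  {BC}: card=120; try (B,hash)→960, (C,merge)→1440, (B,merge)→1500, (C,hash)→1800, (C,nl)→7260, (B,nl)→7320; best=960 via (B,hash)
  {AC}: card=3000; try (C,hash)→2480, (A,merge)→5080, (C,merge)→5360, (A,hash)→7440, (A,nl)→48120, (C,nl)→48400; best=2480 via (C,hash)
  {CD}: card=1200; try (D,hash)→840, (C,merge)→1360, (D,merge)→1430, (C,hash)→1780, (C,nl)→6050, (D,nl)→6120; best=840 via (D,hash)
  {AB}: card=2400; try (B,hash)→1520, (A,merge)→4480, (B,merge)→4820, (A,hash)→7320, (A,nl)→24060, (B,nl)→24400; best=1520 via (B,hash)
  {BD}: card=1500; try (D,hash)→720, (B,hash)→820, (B,merge)→820, (D,merge)→830, (B,nl)→3050, (D,nl)→3060; best=720 via (D,hash)
  {AD}: card=10000; try (D,hash)→1400, (A,merge)→4400, (D,merge)→4750, (A,hash)→7300, (A,nl)→20050, (D,nl)→20400; best=1400 via (D,hash)
  {ABC}: card=300; try (C,hash)→5600, (A,merge)→5920, (B,hash)→6200, (A,hash)→8280, (C,merge)→33680, (B,merge)→41900 …(+3); best=5600 via (C,hash)
  {BCD}: card=600; try (D,hash)→1680, (D,merge)→2270, (B,hash)→2760, (C,hash)→3900, (D,nl)→6960, (B,merge)→15660 …(+3); best=1680 via (D,hash)
  {ACD}: card=15000; try (D,hash)→6080, (A,hash)→9240, (C,hash)→13080, (A,merge)→19240, (D,merge)→41830, (C,merge)→152360 …(+3); best=6080 via (D,hash)
  {ABD}: card=30000; try (D,hash)→4520, (A,hash)→9420, (B,hash)→12120, (A,merge)→22720, (D,merge)→33070, (D,nl)→121520 …(+3); best=4520 via (D,hash)
  {ABCD}: card=750; try (D,hash)→6500, (D,merge)→8950, (A,hash)→9480, (A,merge)→12280, (D,nl)→20600, (B,hash)→21800 …(+6); best=6500 via (D,hash)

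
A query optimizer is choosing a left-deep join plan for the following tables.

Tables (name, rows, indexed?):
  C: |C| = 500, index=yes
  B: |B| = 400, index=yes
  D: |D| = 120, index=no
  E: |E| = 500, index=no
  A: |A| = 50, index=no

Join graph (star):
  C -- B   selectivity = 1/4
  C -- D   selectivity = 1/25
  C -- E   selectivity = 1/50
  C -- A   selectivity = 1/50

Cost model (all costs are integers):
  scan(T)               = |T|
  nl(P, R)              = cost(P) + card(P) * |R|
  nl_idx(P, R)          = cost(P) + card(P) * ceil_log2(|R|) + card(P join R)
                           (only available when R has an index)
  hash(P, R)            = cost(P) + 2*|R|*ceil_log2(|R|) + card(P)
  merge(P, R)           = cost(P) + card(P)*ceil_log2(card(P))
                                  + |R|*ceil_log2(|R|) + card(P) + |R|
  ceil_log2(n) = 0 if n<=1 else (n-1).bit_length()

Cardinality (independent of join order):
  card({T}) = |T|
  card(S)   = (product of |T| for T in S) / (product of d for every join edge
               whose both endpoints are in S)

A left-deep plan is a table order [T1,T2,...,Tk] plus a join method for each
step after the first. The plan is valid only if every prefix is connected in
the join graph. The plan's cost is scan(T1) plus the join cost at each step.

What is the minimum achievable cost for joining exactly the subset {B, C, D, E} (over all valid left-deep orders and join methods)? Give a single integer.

Selinger DP over subsets of {B,C,D,E}:
  {C}: scan cost=500, card=500
  {B}: scan cost=400, card=400
  {D}: scan cost=120, card=120
  {E}: scan cost=500, card=500
  {BC}: card=50000; try (B,hash)→8200, (C,merge)→9400, (B,merge)→9500, (C,hash)→9800, (C,nl_idx)→54000, (B,nl_idx)→55000 …(+2); best=8200 via (B,hash)
  {CD}: card=2400; try (D,hash)→2680, (C,nl_idx)→3600, (C,merge)→6080, (D,merge)→6460, (C,hash)→9240, (C,nl)→60120 …(+1); best=2680 via (D,hash)
  {CE}: card=5000; try (E,hash)→10000, (C,hash)→10000, (C,nl_idx)→10000, (E,merge)→10500, (C,merge)→10500, (E,nl)→250500 …(+1); best=10000 via (E,hash)
  {BCD}: card=240000; try (B,hash)→12280, (B,merge)→37880, (D,hash)→59880, (B,nl_idx)→264280, (D,merge)→859160, (B,nl)→962680 …(+1); best=12280 via (B,hash)
  {BCE}: card=500000; try (B,hash)→22200, (E,hash)→67200, (B,merge)→84000, (B,nl_idx)→555000, (E,merge)→863200, (B,nl)→2010000 …(+1); best=22200 via (B,hash)
  {CDE}: card=24000; try (E,hash)→14080, (D,hash)→16680, (E,merge)→38880, (D,merge)→80960, (D,nl)→610000, (E,nl)→1202680; best=14080 via (E,hash)
  {BCDE}: card=2400000; try (B,hash)→45280, (E,hash)→261280, (B,merge)→402080, (D,hash)→523880, (B,nl_idx)→2630080, (E,merge)→4577280 …(+4); best=45280 via (B,hash)

45280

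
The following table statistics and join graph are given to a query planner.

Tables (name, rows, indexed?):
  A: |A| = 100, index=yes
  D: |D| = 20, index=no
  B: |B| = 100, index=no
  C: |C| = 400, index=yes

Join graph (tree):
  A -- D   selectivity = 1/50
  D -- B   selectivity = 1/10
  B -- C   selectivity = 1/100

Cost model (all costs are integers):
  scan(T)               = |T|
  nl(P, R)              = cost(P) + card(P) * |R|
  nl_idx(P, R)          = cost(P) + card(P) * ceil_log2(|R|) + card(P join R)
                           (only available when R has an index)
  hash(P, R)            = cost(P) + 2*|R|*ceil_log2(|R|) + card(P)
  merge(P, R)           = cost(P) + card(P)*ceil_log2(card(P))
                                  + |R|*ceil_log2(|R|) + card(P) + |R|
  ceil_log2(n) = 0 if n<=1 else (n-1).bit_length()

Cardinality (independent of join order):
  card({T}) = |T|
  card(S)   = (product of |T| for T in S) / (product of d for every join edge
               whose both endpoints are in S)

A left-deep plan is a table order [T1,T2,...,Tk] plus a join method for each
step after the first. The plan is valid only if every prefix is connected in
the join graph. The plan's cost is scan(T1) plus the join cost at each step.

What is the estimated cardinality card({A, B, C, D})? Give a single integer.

Tables in S: A(100), B(100), C(400), D(20)
Edges inside S: A-D(d=50), D-B(d=10), B-C(d=100)
numerator = 100 * 100 * 400 * 20 = 80000000
denominator = 50 * 10 * 100 = 50000
card(S) = 80000000 / 50000 = 1600

1600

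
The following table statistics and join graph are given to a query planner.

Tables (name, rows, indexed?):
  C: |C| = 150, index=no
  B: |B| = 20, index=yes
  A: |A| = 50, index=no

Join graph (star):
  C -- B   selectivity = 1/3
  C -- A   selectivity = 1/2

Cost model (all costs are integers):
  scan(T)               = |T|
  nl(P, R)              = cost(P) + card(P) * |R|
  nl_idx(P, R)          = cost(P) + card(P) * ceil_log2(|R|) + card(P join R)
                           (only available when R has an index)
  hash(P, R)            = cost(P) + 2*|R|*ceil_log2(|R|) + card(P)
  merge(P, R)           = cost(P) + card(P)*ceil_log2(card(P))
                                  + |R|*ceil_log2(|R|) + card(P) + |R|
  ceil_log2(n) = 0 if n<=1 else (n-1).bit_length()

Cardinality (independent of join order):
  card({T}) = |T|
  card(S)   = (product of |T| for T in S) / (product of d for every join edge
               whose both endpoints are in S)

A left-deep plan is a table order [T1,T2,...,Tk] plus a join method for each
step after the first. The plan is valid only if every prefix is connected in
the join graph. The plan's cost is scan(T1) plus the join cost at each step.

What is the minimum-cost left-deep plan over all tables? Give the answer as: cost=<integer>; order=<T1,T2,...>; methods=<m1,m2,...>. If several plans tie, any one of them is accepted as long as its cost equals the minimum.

Selinger DP (subsets sized 1..n):
  {C}: scan cost=150, card=150
  {B}: scan cost=20, card=20
  {A}: scan cost=50, card=50
  {BC}: card=1000; try (B,hash)→500, (C,merge)→1490, (B,merge)→1620, (B,nl_idx)→1900, (C,hash)→2440, (C,nl)→3020 …(+1); best=500 via (B,hash)
  {AC}: card=3750; try (A,hash)→900, (C,merge)→1750, (A,merge)→1850, (C,hash)→2500, (C,nl)→7550, (A,nl)→7650; best=900 via (A,hash)
  {ABC}: card=25000; try (A,hash)→2100, (B,hash)→4850, (A,merge)→11850, (B,nl_idx)→44650, (B,merge)→49770, (A,nl)→50500 …(+1); best=2100 via (A,hash)

cost=2100; order=C,B,A; methods=hash,hash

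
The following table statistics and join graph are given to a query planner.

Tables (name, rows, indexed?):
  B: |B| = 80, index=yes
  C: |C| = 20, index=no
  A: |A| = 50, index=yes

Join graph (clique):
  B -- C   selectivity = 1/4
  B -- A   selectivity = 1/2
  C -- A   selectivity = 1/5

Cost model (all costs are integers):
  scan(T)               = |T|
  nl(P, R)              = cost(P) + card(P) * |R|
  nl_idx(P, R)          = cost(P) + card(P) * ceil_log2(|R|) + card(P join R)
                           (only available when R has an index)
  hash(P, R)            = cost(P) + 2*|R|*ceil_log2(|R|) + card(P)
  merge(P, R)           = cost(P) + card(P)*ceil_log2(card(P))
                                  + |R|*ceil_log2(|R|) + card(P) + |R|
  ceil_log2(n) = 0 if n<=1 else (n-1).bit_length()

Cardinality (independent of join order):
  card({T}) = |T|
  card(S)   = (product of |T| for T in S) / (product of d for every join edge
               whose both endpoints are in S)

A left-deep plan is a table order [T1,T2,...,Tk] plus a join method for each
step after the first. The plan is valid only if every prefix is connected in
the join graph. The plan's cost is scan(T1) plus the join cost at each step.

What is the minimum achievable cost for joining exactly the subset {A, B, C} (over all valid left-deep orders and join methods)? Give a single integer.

Selinger DP over subsets of {A,B,C}:
  {B}: scan cost=80, card=80
  {C}: scan cost=20, card=20
  {A}: scan cost=50, card=50
  {BC}: card=400; try (C,hash)→360, (B,nl_idx)→560, (B,merge)→780, (C,merge)→840, (B,hash)→1160, (B,nl)→1620 …(+1); best=360 via (C,hash)
  {AB}: card=2000; try (A,hash)→760, (B,merge)→1040, (A,merge)→1070, (B,hash)→1220, (B,nl_idx)→2400, (A,nl_idx)→2560 …(+2); best=760 via (A,hash)
  {AC}: card=200; try (C,hash)→300, (A,nl_idx)→340, (A,merge)→490, (C,merge)→520, (A,hash)→640, (A,nl)→1020 …(+1); best=300 via (C,hash)
  {ABC}: card=2000; try (A,hash)→1360, (B,hash)→1620, (B,merge)→2740, (C,hash)→2960, (B,nl_idx)→3700, (A,merge)→4710 …(+5); best=1360 via (A,hash)

1360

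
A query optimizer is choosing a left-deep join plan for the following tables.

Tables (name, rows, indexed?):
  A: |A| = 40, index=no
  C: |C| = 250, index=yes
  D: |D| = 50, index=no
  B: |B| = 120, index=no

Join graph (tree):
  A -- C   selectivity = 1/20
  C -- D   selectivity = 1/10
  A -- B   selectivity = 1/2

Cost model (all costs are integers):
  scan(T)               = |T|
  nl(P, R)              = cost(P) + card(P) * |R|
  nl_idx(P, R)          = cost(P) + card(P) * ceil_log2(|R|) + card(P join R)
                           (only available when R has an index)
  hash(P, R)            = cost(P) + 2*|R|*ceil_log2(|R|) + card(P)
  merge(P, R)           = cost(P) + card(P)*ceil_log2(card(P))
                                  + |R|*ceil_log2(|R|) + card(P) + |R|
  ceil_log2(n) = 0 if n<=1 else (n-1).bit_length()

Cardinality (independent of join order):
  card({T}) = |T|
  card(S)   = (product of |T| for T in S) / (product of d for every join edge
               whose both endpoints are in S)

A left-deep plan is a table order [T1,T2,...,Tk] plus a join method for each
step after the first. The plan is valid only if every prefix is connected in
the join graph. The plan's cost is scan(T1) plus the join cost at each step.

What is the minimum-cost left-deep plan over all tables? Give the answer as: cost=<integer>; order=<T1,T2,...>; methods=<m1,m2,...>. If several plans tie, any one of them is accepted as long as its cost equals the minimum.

cost=6140; order=A,C,D,B; methods=nl_idx,hash,hash

Selinger DP (subsets sized 1..n):
  {A}: scan cost=40, card=40
  {C}: scan cost=250, card=250
  {D}: scan cost=50, card=50
  {B}: scan cost=120, card=120
  {AC}: card=500; try (C,nl_idx)→860, (A,hash)→980, (C,merge)→2570, (A,merge)→2780, (C,hash)→4080, (C,nl)→10040 …(+1); best=860 via (C,nl_idx)
  {AB}: card=2400; try (A,hash)→720, (B,merge)→1280, (A,merge)→1360, (B,hash)→1760, (B,nl)→4840, (A,nl)→4920; best=720 via (A,hash)
  {CD}: card=1250; try (D,hash)→1100, (C,nl_idx)→1700, (C,merge)→2650, (D,merge)→2850, (C,hash)→4100, (C,nl)→12550 …(+1); best=1100 via (D,hash)
  {ACD}: card=2500; try (D,hash)→1960, (A,hash)→2830, (D,merge)→6210, (A,merge)→16380, (D,nl)→25860, (A,nl)→51100; best=1960 via (D,hash)
  {ABC}: card=30000; try (B,hash)→3040, (B,merge)→6820, (C,hash)→7120, (C,merge)→34170, (C,nl_idx)→49920, (B,nl)→60860 …(+1); best=3040 via (B,hash)
  {ABCD}: card=150000; try (B,hash)→6140, (D,hash)→33640, (B,merge)→35420, (B,nl)→301960, (D,merge)→483390, (D,nl)→1503040; best=6140 via (B,hash)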